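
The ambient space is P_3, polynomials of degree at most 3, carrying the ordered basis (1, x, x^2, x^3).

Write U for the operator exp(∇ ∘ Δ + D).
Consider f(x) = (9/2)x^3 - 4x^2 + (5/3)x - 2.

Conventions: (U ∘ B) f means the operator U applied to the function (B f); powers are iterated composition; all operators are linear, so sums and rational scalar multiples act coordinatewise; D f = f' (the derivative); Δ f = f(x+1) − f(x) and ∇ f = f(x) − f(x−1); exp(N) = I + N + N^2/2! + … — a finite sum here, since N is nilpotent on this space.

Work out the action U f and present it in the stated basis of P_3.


the image equals g(x) = (9/2)x^3 + (19/2)x^2 + (205/6)x + 115/6

order-1 term: (27/2)x^2 + 19x - 19/3
order-2 term: (27/2)x + 23
order-3 term: 9/2
the series for exp(∇ ∘ Δ + D) f terminates at order 3
exp(∇ ∘ Δ + D) f = (9/2)x^3 + (19/2)x^2 + (205/6)x + 115/6


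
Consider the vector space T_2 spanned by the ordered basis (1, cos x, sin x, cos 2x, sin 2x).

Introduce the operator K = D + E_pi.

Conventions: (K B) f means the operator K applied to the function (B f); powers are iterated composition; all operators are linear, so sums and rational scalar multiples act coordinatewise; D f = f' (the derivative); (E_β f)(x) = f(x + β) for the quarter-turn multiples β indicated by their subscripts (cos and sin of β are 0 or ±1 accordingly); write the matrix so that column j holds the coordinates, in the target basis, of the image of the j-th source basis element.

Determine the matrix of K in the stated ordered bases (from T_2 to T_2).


the matrix is [[1, 0, 0, 0, 0]; [0, -1, 1, 0, 0]; [0, -1, -1, 0, 0]; [0, 0, 0, 1, 2]; [0, 0, 0, -2, 1]] (rows listed top to bottom)

image of 1: 1
image of cos x: -cos x - sin x
image of sin x: cos x - sin x
image of cos 2x: cos 2x - 2sin 2x
image of sin 2x: 2cos 2x + sin 2x
each image's coordinates form column j of the matrix


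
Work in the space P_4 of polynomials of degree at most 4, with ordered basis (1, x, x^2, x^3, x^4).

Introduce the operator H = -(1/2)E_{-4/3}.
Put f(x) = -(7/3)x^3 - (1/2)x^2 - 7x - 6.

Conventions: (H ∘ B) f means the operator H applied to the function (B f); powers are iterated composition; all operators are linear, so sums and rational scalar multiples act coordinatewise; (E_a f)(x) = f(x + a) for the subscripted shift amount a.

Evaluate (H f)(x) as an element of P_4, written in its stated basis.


E_{-4/3} f = -(7/3)x^3 + (53/6)x^2 - (163/9)x + 646/81
(-(1/2)E_{-4/3}) f = (7/6)x^3 - (53/12)x^2 + (163/18)x - 323/81

g(x) = (7/6)x^3 - (53/12)x^2 + (163/18)x - 323/81


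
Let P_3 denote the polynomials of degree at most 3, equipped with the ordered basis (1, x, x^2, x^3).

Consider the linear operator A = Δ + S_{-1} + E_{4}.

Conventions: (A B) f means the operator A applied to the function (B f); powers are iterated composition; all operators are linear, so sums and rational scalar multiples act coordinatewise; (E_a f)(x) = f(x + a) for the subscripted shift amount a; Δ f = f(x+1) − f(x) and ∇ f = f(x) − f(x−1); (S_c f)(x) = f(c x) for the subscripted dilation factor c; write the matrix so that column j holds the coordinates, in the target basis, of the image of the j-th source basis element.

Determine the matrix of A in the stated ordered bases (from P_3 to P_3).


the matrix is [[2, 5, 17, 65]; [0, 0, 10, 51]; [0, 0, 2, 15]; [0, 0, 0, 0]] (rows listed top to bottom)

image of 1: 2
image of x: 5
image of x^2: 2x^2 + 10x + 17
image of x^3: 15x^2 + 51x + 65
each image's coordinates form column j of the matrix


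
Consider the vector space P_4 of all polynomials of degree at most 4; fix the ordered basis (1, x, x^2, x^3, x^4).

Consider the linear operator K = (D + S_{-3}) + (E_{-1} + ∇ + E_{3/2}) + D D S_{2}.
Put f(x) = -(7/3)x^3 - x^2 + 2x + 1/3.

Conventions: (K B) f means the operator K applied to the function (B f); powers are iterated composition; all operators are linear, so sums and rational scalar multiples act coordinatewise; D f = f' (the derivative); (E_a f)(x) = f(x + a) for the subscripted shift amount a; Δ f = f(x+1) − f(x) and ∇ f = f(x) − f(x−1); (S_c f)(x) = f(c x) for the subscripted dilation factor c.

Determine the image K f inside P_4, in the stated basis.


D f = -7x^2 - 2x + 2
S_{-3} f = 63x^3 - 9x^2 - 6x + 1/3
(D + S_{-3}) f = 63x^3 - 16x^2 - 8x + 7/3
E_{-1} f = -(7/3)x^3 + 6x^2 - 3x - 1/3
∇ f = -7x^2 + 5x + 2/3
E_{3/2} f = -(7/3)x^3 - (23/2)x^2 - (67/4)x - 163/24
(E_{-1} + ∇ + E_{3/2}) f = -(14/3)x^3 - (25/2)x^2 - (59/4)x - 155/24
S_{2} f = -(56/3)x^3 - 4x^2 + 4x + 1/3
D S_{2} f = -56x^2 - 8x + 4
D D S_{2} f = -112x - 8
((D + S_{-3}) + (E_{-1} + ∇ + E_{3/2}) + D D S_{2}) f = (175/3)x^3 - (57/2)x^2 - (539/4)x - 97/8

g(x) = (175/3)x^3 - (57/2)x^2 - (539/4)x - 97/8


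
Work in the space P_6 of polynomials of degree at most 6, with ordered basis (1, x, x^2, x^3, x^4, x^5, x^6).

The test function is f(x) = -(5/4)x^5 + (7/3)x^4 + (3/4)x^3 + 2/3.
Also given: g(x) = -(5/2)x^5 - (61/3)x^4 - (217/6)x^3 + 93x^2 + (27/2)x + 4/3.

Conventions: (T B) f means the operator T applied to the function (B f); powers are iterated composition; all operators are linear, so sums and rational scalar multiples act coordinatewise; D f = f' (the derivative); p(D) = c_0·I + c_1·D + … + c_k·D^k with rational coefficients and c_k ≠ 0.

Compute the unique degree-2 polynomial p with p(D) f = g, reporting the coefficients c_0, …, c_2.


D^0 f = -(5/4)x^5 + (7/3)x^4 + (3/4)x^3 + 2/3
D^1 f = -(25/4)x^4 + (28/3)x^3 + (9/4)x^2
D^2 f = -25x^3 + 28x^2 + (9/2)x
matching coefficients of g against c_0 f + c_1 Df + … from the top degree down determines the c_i
solution: c_0 = 2, c_1 = 4, c_2 = 3

p(D) = 2·I + 4·D + 3·D^2, i.e. c_0 = 2, c_1 = 4, c_2 = 3


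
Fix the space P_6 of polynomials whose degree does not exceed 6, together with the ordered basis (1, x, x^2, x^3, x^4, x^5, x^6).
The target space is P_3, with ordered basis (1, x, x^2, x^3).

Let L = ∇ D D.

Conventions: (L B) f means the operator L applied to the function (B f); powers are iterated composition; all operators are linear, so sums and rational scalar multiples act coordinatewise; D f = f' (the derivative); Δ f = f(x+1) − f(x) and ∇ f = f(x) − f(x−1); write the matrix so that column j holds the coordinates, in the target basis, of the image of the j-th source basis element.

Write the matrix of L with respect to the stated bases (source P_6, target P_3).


the matrix is [[0, 0, 0, 6, -12, 20, -30]; [0, 0, 0, 0, 24, -60, 120]; [0, 0, 0, 0, 0, 60, -180]; [0, 0, 0, 0, 0, 0, 120]] (rows listed top to bottom)

image of 1: 0
image of x: 0
image of x^2: 0
image of x^3: 6
image of x^4: 24x - 12
image of x^5: 60x^2 - 60x + 20
image of x^6: 120x^3 - 180x^2 + 120x - 30
each image's coordinates form column j of the matrix


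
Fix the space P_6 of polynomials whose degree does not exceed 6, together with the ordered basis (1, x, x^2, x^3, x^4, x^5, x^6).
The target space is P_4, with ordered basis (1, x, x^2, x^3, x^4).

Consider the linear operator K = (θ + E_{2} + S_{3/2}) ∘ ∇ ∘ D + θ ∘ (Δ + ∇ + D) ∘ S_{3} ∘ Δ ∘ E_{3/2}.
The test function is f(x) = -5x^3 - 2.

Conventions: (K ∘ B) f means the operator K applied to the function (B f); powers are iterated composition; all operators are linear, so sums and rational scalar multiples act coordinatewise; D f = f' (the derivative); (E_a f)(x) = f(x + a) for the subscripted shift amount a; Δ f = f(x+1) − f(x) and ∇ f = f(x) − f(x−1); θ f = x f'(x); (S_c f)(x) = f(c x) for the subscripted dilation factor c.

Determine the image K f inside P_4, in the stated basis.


the image equals g(x) = -915x - 30

D f = -15x^2
∇ D f = -30x + 15
θ (∇ ∘ D) f = -30x
E_{2} (∇ ∘ D) f = -30x - 45
S_{3/2} (∇ ∘ D) f = -45x + 15
(θ + E_{2} + S_{3/2}) (∇ ∘ D) f = -105x - 30
E_{3/2} f = -5x^3 - (45/2)x^2 - (135/4)x - 151/8
Δ E_{3/2} f = -15x^2 - 60x - 245/4
S_{3} Δ E_{3/2} f = -135x^2 - 180x - 245/4
Δ (S_{3} ∘ Δ ∘ E_{3/2}) f = -270x - 315
∇ (S_{3} ∘ Δ ∘ E_{3/2}) f = -270x - 45
D (S_{3} ∘ Δ ∘ E_{3/2}) f = -270x - 180
(Δ + ∇ + D) (S_{3} ∘ Δ ∘ E_{3/2}) f = -810x - 540
θ (Δ + ∇ + D) (S_{3} ∘ Δ ∘ E_{3/2}) f = -810x
((θ + E_{2} + S_{3/2}) ∘ ∇ ∘ D + θ ∘ (Δ + ∇ + D) ∘ S_{3} ∘ Δ ∘ E_{3/2}) f = -915x - 30


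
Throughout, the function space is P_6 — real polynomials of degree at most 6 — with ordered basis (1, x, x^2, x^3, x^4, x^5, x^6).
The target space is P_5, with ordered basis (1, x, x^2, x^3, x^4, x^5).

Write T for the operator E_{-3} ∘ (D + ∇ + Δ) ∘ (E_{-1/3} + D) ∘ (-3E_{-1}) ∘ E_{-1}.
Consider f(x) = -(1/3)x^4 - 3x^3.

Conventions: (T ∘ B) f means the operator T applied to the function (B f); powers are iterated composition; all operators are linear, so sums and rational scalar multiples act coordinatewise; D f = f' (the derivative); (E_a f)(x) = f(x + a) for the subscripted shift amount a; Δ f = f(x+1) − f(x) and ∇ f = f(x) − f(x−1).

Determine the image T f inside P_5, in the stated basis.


E_{-1} f = -(1/3)x^4 - (5/3)x^3 + 7x^2 - (23/3)x + 8/3
E_{-1} E_{-1} f = -(1/3)x^4 - (1/3)x^3 + 10x^2 - (76/3)x + 56/3
(-3E_{-1}) E_{-1} f = x^4 + x^3 - 30x^2 + 76x - 56
E_{-1/3} (-3E_{-1}) E_{-1} f = x^4 - (1/3)x^3 - (91/3)x^2 + (2597/27)x - 6860/81
D (-3E_{-1}) E_{-1} f = 4x^3 + 3x^2 - 60x + 76
(E_{-1/3} + D) (-3E_{-1}) E_{-1} f = x^4 + (11/3)x^3 - (82/3)x^2 + (977/27)x - 704/81
D (E_{-1/3} + D) (-3E_{-1}) E_{-1} f = 4x^3 + 11x^2 - (164/3)x + 977/27
∇ (E_{-1/3} + D) (-3E_{-1}) E_{-1} f = 4x^3 + 5x^2 - (185/3)x + 1787/27
Δ (E_{-1/3} + D) (-3E_{-1}) E_{-1} f = 4x^3 + 17x^2 - (119/3)x + 365/27
(D + ∇ + Δ) (E_{-1/3} + D) (-3E_{-1}) E_{-1} f = 12x^3 + 33x^2 - 156x + 1043/9
E_{-3} ((D + ∇ + Δ) ∘ (E_{-1/3} + D) ∘ (-3E_{-1})) E_{-1} f = 12x^3 - 75x^2 - 30x + 5012/9

the image equals g(x) = 12x^3 - 75x^2 - 30x + 5012/9


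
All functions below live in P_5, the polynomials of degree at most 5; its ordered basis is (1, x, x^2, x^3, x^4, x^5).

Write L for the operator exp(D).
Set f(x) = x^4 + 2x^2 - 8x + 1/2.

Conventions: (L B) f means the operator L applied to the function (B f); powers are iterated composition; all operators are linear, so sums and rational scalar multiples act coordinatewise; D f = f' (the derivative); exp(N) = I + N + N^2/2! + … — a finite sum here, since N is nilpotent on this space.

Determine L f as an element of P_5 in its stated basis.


order-1 term: 4x^3 + 4x - 8
order-2 term: 6x^2 + 2
order-3 term: 4x
order-4 term: 1
the series for exp(D) f terminates at order 4
exp(D) f = x^4 + 4x^3 + 8x^2 - 9/2

the image equals g(x) = x^4 + 4x^3 + 8x^2 - 9/2


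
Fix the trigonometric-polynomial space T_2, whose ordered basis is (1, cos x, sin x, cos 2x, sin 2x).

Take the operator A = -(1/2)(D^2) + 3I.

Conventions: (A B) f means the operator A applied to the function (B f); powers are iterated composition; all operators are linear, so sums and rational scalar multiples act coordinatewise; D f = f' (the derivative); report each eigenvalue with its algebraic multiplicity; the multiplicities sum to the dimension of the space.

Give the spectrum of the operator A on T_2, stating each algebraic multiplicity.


image of 1: 3
image of cos x: (7/2)cos x
image of sin x: (7/2)sin x
image of cos 2x: 5cos 2x
image of sin 2x: 5sin 2x
the matrix is diagonal; its diagonal is (3, 7/2, 7/2, 5, 5)
for a triangular matrix the eigenvalues are the diagonal entries, with algebraic multiplicity their repetition count

λ = 3 (multiplicity 1), λ = 7/2 (multiplicity 2), λ = 5 (multiplicity 2)


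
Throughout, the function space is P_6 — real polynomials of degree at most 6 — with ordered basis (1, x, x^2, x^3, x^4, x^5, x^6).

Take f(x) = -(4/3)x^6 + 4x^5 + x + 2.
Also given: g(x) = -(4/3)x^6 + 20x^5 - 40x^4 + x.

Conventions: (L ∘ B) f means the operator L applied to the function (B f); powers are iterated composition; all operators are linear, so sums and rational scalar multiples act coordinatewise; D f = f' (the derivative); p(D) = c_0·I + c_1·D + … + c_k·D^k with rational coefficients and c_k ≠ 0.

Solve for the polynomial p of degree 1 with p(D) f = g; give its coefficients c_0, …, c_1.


D^0 f = -(4/3)x^6 + 4x^5 + x + 2
D^1 f = -8x^5 + 20x^4 + 1
matching coefficients of g against c_0 f + c_1 Df + … from the top degree down determines the c_i
solution: c_0 = 1, c_1 = -2

p(D) = I − 2·D, i.e. c_0 = 1, c_1 = -2


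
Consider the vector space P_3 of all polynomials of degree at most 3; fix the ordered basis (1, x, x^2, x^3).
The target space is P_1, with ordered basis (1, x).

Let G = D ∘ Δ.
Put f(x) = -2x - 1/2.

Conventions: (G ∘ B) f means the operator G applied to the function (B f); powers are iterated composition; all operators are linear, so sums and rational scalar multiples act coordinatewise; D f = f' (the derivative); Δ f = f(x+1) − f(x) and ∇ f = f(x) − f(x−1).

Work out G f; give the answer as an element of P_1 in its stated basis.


g(x) = 0

Δ f = -2
D Δ f = 0


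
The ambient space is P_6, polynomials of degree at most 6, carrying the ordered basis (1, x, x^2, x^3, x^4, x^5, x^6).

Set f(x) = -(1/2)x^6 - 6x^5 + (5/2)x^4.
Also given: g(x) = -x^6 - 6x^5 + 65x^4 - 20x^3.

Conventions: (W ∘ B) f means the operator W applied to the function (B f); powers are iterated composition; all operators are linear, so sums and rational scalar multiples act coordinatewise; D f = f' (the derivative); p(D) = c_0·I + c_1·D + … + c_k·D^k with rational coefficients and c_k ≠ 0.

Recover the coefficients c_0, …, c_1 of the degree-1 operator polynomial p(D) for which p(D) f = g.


D^0 f = -(1/2)x^6 - 6x^5 + (5/2)x^4
D^1 f = -3x^5 - 30x^4 + 10x^3
matching coefficients of g against c_0 f + c_1 Df + … from the top degree down determines the c_i
solution: c_0 = 2, c_1 = -2

c_0 = 2, c_1 = -2


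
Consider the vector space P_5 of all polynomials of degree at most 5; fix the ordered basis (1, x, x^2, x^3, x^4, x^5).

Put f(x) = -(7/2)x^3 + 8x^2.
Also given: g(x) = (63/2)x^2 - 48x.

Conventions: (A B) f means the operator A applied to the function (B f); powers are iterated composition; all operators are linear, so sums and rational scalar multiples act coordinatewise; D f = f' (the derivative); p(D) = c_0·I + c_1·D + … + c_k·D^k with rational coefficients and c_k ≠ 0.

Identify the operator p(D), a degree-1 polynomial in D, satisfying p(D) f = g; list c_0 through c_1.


D^0 f = -(7/2)x^3 + 8x^2
D^1 f = -(21/2)x^2 + 16x
matching coefficients of g against c_0 f + c_1 Df + … from the top degree down determines the c_i
solution: c_0 = 0, c_1 = -3

c_0 = 0, c_1 = -3


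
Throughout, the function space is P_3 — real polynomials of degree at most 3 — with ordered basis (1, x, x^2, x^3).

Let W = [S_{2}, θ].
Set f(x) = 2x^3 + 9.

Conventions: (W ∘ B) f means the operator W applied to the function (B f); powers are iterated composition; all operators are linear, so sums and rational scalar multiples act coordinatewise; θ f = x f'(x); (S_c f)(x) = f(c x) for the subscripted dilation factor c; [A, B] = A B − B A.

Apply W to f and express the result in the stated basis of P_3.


θ f = 6x^3
S_{2} θ f = 48x^3
S_{2} f = 16x^3 + 9
θ S_{2} f = 48x^3
[S_{2}, θ] f = 0

the image equals g(x) = 0


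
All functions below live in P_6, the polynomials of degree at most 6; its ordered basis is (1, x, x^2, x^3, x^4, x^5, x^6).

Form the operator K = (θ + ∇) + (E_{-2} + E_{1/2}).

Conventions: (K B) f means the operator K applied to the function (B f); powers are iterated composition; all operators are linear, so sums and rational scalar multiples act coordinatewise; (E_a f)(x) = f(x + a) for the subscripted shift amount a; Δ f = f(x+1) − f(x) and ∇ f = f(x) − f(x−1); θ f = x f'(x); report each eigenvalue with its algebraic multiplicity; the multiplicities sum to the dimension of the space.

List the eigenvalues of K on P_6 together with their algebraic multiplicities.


λ = 2 (multiplicity 1), λ = 3 (multiplicity 1), λ = 4 (multiplicity 1), λ = 5 (multiplicity 1), λ = 6 (multiplicity 1), λ = 7 (multiplicity 1), λ = 8 (multiplicity 1)

image of 1: 2
image of x: 3x - 1/2
image of x^2: 4x^2 - x + 13/4
image of x^3: 5x^3 - (3/2)x^2 + (39/4)x - 55/8
image of x^4: 6x^4 - 2x^3 + (39/2)x^2 - (55/2)x + 241/16
image of x^5: 7x^5 - (5/2)x^4 + (65/2)x^3 - (275/4)x^2 + (1205/16)x - 991/32
image of x^6: 8x^6 - 3x^5 + (195/4)x^4 - (275/2)x^3 + (3615/16)x^2 - (2973/16)x + 4033/64
the matrix is upper triangular; its diagonal is (2, 3, 4, 5, 6, 7, 8)
for a triangular matrix the eigenvalues are the diagonal entries, with algebraic multiplicity their repetition count


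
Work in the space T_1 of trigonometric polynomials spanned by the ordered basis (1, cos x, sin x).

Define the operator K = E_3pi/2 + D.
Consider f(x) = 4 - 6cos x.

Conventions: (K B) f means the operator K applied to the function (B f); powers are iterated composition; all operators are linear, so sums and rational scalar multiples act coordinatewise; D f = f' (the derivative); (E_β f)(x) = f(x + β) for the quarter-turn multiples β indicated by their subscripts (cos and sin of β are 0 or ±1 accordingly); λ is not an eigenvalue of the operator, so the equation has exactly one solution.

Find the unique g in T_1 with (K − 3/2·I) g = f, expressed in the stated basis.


g(x) = -8 + 4cos x

write g with unknown coordinates in the stated basis and equate coefficients in (K − 3/2·I) g = f
solving from the highest basis element down gives g = -8 + 4cos x
check: K g = -8
so K g − 3/2·g = 4 - 6cos x = f ✓


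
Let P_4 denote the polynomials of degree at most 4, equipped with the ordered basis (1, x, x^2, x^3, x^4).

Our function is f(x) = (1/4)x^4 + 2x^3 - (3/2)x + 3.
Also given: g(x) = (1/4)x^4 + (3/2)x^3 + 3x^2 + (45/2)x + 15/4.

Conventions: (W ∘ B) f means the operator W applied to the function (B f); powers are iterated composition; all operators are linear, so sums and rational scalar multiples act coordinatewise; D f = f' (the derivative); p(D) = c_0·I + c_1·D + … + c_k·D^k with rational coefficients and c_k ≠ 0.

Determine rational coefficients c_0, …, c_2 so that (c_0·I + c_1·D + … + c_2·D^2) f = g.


p(D) = I − (1/2)·D + 2·D^2, i.e. c_0 = 1, c_1 = -1/2, c_2 = 2

D^0 f = (1/4)x^4 + 2x^3 - (3/2)x + 3
D^1 f = x^3 + 6x^2 - 3/2
D^2 f = 3x^2 + 12x
matching coefficients of g against c_0 f + c_1 Df + … from the top degree down determines the c_i
solution: c_0 = 1, c_1 = -1/2, c_2 = 2


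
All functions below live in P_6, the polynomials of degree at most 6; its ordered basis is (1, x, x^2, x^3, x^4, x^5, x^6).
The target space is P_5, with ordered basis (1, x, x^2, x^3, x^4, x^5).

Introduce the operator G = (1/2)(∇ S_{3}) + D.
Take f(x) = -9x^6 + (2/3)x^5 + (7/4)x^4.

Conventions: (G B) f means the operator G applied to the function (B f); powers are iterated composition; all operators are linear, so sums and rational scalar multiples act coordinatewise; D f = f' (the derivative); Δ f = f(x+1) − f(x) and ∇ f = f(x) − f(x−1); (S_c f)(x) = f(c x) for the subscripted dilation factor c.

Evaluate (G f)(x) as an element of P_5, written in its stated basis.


the result is g(x) = -19737x^5 + (297695/6)x^4 - (132259/2)x^3 + (198369/4)x^2 - (39609/2)x + 26325/8

S_{3} f = -6561x^6 + 162x^5 + (567/4)x^4
∇ S_{3} f = -39366x^5 + 99225x^4 - 132273x^3 + (198369/2)x^2 - 39609x + 26325/4
((1/2)(∇ S_{3})) f = -19683x^5 + (99225/2)x^4 - (132273/2)x^3 + (198369/4)x^2 - (39609/2)x + 26325/8
D f = -54x^5 + (10/3)x^4 + 7x^3
((1/2)(∇ S_{3}) + D) f = -19737x^5 + (297695/6)x^4 - (132259/2)x^3 + (198369/4)x^2 - (39609/2)x + 26325/8


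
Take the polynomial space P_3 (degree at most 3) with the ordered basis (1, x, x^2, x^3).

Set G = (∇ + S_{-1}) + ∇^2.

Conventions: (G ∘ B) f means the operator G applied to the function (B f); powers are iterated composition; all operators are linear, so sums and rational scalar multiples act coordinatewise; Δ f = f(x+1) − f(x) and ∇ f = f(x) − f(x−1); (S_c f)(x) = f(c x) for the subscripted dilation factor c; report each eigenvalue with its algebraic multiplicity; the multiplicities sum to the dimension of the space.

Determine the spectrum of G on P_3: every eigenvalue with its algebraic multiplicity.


image of 1: 1
image of x: -x + 1
image of x^2: x^2 + 2x + 1
image of x^3: -x^3 + 3x^2 + 3x - 5
the matrix is upper triangular; its diagonal is (1, -1, 1, -1)
for a triangular matrix the eigenvalues are the diagonal entries, with algebraic multiplicity their repetition count

λ = -1 (multiplicity 2), λ = 1 (multiplicity 2)


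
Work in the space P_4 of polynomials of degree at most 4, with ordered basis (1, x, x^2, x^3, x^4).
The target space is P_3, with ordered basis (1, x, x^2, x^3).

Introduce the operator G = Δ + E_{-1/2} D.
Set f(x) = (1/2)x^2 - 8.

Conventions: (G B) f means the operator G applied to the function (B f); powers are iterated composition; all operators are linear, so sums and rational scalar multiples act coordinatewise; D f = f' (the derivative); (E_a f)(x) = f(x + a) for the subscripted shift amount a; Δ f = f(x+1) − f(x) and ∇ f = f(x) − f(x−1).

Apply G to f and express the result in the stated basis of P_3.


Δ f = x + 1/2
D f = x
E_{-1/2} D f = x - 1/2
(Δ + E_{-1/2} D) f = 2x

the result is g(x) = 2x


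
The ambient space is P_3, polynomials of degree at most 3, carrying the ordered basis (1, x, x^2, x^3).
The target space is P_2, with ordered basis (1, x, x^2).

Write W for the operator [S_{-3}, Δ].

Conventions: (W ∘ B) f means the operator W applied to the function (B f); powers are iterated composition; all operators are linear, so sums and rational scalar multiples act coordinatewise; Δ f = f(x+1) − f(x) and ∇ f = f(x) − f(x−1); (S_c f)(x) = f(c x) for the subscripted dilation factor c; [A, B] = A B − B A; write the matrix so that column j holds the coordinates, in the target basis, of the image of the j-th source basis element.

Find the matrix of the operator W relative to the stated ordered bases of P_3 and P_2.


the matrix is [[0, 4, -8, 28]; [0, 0, -24, 72]; [0, 0, 0, 108]] (rows listed top to bottom)

image of 1: 0
image of x: 4
image of x^2: -24x - 8
image of x^3: 108x^2 + 72x + 28
each image's coordinates form column j of the matrix


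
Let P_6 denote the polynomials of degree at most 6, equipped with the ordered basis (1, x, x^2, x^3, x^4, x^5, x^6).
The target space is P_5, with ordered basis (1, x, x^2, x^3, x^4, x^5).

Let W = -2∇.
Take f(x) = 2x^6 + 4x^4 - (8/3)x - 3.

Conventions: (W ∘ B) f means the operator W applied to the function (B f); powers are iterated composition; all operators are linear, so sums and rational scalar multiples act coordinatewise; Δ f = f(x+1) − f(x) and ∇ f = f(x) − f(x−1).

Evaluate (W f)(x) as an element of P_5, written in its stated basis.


the image equals g(x) = -24x^5 + 60x^4 - 112x^3 + 108x^2 - 56x + 52/3

∇ f = 12x^5 - 30x^4 + 56x^3 - 54x^2 + 28x - 26/3
(-2∇) f = -24x^5 + 60x^4 - 112x^3 + 108x^2 - 56x + 52/3


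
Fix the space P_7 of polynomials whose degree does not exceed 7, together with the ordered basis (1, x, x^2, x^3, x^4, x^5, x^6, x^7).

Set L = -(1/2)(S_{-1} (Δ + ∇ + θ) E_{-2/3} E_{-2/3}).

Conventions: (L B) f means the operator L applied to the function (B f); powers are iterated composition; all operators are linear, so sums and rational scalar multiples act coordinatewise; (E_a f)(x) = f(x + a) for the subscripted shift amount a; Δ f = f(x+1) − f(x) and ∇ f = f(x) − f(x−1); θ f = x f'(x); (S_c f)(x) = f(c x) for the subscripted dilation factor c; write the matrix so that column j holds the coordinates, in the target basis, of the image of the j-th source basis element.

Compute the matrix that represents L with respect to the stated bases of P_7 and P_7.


the matrix is [[0, -1, 8/3, -19/3, 400/27, -2801/81, 6536/81, -137257/729]; [0, 1/2, 2/3, -16/3, 556/27, -5360/81, 15782/81, -397432/729]; [0, 0, -1, 1, 16/3, -1070/27, 4720/27, -51653/81]; [0, 0, 0, 3/2, -4, 0, 500/9, -9520/27]; [0, 0, 0, 0, -2, 25/3, -40/3, -1505/27]; [0, 0, 0, 0, 0, 5/2, -14, 112/3]; [0, 0, 0, 0, 0, 0, -3, 21]; [0, 0, 0, 0, 0, 0, 0, 7/2]] (rows listed top to bottom)

image of 1: 0
image of x: (1/2)x - 1
image of x^2: -x^2 + (2/3)x + 8/3
image of x^3: (3/2)x^3 + x^2 - (16/3)x - 19/3
image of x^4: -2x^4 - 4x^3 + (16/3)x^2 + (556/27)x + 400/27
image of x^5: (5/2)x^5 + (25/3)x^4 - (1070/27)x^2 - (5360/81)x - 2801/81
image of x^6: -3x^6 - 14x^5 - (40/3)x^4 + (500/9)x^3 + (4720/27)x^2 + (15782/81)x + 6536/81
image of x^7: (7/2)x^7 + 21x^6 + (112/3)x^5 - (1505/27)x^4 - (9520/27)x^3 - (51653/81)x^2 - (397432/729)x - 137257/729
each image's coordinates form column j of the matrix


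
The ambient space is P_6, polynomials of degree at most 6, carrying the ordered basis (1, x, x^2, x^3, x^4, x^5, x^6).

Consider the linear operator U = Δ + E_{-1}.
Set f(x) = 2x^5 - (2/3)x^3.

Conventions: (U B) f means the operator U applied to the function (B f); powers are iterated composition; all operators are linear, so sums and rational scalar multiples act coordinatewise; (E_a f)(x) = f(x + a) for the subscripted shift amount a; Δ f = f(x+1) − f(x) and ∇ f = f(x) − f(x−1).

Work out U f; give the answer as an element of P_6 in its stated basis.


the result is g(x) = 2x^5 + (118/3)x^3 + 16x

Δ f = 10x^4 + 20x^3 + 18x^2 + 8x + 4/3
E_{-1} f = 2x^5 - 10x^4 + (58/3)x^3 - 18x^2 + 8x - 4/3
(Δ + E_{-1}) f = 2x^5 + (118/3)x^3 + 16x


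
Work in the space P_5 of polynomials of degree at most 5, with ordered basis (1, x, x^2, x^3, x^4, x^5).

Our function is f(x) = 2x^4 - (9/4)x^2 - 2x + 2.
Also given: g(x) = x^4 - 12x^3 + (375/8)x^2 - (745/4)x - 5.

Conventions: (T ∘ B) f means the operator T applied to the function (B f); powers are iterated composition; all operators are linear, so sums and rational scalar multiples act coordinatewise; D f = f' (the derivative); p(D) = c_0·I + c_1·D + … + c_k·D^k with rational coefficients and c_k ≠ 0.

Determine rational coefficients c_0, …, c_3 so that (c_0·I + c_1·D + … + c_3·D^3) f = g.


D^0 f = 2x^4 - (9/4)x^2 - 2x + 2
D^1 f = 8x^3 - (9/2)x - 2
D^2 f = 24x^2 - 9/2
D^3 f = 48x
matching coefficients of g against c_0 f + c_1 Df + … from the top degree down determines the c_i
solution: c_0 = 1/2, c_1 = -3/2, c_2 = 2, c_3 = -4

p(D) = (1/2)·I − (3/2)·D + 2·D^2 − 4·D^3, i.e. c_0 = 1/2, c_1 = -3/2, c_2 = 2, c_3 = -4


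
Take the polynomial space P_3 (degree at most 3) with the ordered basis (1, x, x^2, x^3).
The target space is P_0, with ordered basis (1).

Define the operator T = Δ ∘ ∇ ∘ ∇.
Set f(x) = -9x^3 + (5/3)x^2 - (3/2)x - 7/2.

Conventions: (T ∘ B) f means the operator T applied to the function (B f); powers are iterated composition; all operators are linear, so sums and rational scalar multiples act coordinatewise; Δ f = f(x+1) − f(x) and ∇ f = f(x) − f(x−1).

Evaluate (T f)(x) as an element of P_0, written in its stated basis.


g(x) = -54

∇ f = -27x^2 + (91/3)x - 73/6
∇ ∇ f = -54x + 172/3
Δ ∇ ∇ f = -54


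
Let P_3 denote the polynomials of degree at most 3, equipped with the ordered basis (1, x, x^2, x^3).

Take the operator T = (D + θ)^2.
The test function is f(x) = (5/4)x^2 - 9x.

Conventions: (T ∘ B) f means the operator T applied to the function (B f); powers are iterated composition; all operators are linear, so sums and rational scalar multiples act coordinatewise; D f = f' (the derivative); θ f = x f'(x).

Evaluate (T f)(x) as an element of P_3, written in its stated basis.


D f = (5/2)x - 9
θ f = (5/2)x^2 - 9x
(D + θ) f = (5/2)x^2 - (13/2)x - 9
D (D + θ) f = 5x - 13/2
θ (D + θ) f = 5x^2 - (13/2)x
(D + θ) (D + θ) f = 5x^2 - (3/2)x - 13/2

g(x) = 5x^2 - (3/2)x - 13/2


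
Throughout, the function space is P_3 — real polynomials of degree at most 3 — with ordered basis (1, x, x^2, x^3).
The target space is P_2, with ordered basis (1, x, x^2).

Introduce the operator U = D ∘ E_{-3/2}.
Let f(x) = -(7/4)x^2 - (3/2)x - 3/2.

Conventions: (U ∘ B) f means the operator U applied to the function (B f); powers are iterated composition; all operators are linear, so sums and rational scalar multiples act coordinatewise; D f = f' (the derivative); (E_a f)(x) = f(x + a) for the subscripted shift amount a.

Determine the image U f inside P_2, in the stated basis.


g(x) = -(7/2)x + 15/4

E_{-3/2} f = -(7/4)x^2 + (15/4)x - 51/16
D E_{-3/2} f = -(7/2)x + 15/4


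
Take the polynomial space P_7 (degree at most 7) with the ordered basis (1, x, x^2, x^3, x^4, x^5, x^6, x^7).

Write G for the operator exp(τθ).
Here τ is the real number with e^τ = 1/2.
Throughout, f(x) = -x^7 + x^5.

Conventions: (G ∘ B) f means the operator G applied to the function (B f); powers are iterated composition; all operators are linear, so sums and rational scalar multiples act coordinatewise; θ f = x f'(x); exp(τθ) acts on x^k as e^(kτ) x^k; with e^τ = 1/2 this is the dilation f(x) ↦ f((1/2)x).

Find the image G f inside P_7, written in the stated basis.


exp(τθ) x^k = e^(kτ) x^k; with e^τ = 1/2 this sends x^k to (1/2)^k x^k
x^5 ↦ 1/32 x^5
x^7 ↦ 1/128 x^7
applying this coordinatewise to f: exp(τθ) f = -(1/128)x^7 + (1/32)x^5

g(x) = -(1/128)x^7 + (1/32)x^5


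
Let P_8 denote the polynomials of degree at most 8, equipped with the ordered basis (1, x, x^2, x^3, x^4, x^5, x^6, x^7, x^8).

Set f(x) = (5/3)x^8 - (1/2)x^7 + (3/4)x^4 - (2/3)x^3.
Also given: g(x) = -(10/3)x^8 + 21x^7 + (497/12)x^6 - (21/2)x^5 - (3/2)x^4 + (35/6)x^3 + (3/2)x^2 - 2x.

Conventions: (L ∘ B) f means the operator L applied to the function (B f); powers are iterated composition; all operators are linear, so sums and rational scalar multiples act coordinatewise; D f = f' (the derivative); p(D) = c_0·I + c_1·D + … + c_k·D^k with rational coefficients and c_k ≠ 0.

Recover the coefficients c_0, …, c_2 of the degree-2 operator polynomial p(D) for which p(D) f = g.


D^0 f = (5/3)x^8 - (1/2)x^7 + (3/4)x^4 - (2/3)x^3
D^1 f = (40/3)x^7 - (7/2)x^6 + 3x^3 - 2x^2
D^2 f = (280/3)x^6 - 21x^5 + 9x^2 - 4x
matching coefficients of g against c_0 f + c_1 Df + … from the top degree down determines the c_i
solution: c_0 = -2, c_1 = 3/2, c_2 = 1/2

p(D) = -2·I + (3/2)·D + (1/2)·D^2, i.e. c_0 = -2, c_1 = 3/2, c_2 = 1/2


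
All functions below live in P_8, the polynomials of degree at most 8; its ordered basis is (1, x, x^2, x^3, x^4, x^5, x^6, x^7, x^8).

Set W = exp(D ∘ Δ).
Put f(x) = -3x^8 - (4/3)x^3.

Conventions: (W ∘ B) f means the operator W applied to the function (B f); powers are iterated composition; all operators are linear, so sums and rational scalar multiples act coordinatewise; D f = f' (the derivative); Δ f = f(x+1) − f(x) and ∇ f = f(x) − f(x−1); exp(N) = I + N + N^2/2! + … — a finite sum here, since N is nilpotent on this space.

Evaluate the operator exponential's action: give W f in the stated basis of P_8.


g(x) = -3x^8 - 168x^6 - 504x^5 - 3360x^4 - (32764/3)x^3 - 28224x^2 - 45536x - 35476

order-1 term: -168x^6 - 504x^5 - 840x^4 - 840x^3 - 504x^2 - 176x - 28
order-2 term: -2520x^4 - 10080x^3 - 17640x^2 - 15120x - 5208
order-3 term: -10080x^2 - 30240x - 25200
order-4 term: -5040
the series for exp(D ∘ Δ) f terminates at order 4
exp(D ∘ Δ) f = -3x^8 - 168x^6 - 504x^5 - 3360x^4 - (32764/3)x^3 - 28224x^2 - 45536x - 35476


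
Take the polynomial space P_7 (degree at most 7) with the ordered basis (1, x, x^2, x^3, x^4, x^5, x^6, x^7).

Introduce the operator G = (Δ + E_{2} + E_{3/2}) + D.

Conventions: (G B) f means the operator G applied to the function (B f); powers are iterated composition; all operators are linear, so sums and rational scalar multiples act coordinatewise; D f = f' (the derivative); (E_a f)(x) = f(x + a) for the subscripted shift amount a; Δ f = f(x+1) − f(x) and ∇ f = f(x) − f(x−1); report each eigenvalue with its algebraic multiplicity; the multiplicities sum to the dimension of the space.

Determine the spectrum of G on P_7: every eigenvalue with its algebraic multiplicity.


image of 1: 2
image of x: 2x + 11/2
image of x^2: 2x^2 + 11x + 29/4
image of x^3: 2x^3 + (33/2)x^2 + (87/4)x + 99/8
image of x^4: 2x^4 + 22x^3 + (87/2)x^2 + (99/2)x + 353/16
image of x^5: 2x^5 + (55/2)x^4 + (145/2)x^3 + (495/4)x^2 + (1765/16)x + 1299/32
image of x^6: 2x^6 + 33x^5 + (435/4)x^4 + (495/2)x^3 + (5295/16)x^2 + (3897/16)x + 4889/64
image of x^7: 2x^7 + (77/2)x^6 + (609/4)x^5 + (3465/8)x^4 + (12355/16)x^3 + (27279/32)x^2 + (34223/64)x + 18699/128
the matrix is upper triangular; its diagonal is (2, 2, 2, 2, 2, 2, 2, 2)
for a triangular matrix the eigenvalues are the diagonal entries, with algebraic multiplicity their repetition count

λ = 2 (multiplicity 8)


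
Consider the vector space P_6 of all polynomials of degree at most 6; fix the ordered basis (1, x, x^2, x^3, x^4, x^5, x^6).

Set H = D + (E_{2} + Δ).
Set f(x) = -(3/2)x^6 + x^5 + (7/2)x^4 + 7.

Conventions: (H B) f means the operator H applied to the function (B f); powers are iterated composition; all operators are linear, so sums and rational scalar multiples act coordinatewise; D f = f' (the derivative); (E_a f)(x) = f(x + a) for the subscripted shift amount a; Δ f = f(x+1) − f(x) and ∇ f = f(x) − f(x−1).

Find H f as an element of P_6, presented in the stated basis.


g(x) = -(3/2)x^6 - 35x^5 - 89x^4 - 164x^3 - (375/2)x^2 - 86x + 2

D f = -9x^5 + 5x^4 + 14x^3
E_{2} f = -(3/2)x^6 - 17x^5 - (153/2)x^4 - 172x^3 - 196x^2 - 96x - 1
Δ f = -9x^5 - (35/2)x^4 - 6x^3 + (17/2)x^2 + 10x + 3
(E_{2} + Δ) f = -(3/2)x^6 - 26x^5 - 94x^4 - 178x^3 - (375/2)x^2 - 86x + 2
(D + (E_{2} + Δ)) f = -(3/2)x^6 - 35x^5 - 89x^4 - 164x^3 - (375/2)x^2 - 86x + 2


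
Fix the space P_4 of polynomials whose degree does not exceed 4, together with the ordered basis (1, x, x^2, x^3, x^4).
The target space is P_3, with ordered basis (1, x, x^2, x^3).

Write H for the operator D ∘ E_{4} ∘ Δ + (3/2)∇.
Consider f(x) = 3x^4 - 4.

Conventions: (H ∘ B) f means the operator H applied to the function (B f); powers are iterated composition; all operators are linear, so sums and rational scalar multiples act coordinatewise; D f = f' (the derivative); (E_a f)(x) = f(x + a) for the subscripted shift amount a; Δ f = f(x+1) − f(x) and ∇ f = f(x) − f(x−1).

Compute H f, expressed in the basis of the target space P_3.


the image equals g(x) = 18x^3 + 9x^2 + 342x + 1455/2

Δ f = 12x^3 + 18x^2 + 12x + 3
E_{4} Δ f = 12x^3 + 162x^2 + 732x + 1107
D (E_{4} ∘ Δ) f = 36x^2 + 324x + 732
∇ f = 12x^3 - 18x^2 + 12x - 3
((3/2)∇) f = 18x^3 - 27x^2 + 18x - 9/2
(D ∘ E_{4} ∘ Δ + (3/2)∇) f = 18x^3 + 9x^2 + 342x + 1455/2


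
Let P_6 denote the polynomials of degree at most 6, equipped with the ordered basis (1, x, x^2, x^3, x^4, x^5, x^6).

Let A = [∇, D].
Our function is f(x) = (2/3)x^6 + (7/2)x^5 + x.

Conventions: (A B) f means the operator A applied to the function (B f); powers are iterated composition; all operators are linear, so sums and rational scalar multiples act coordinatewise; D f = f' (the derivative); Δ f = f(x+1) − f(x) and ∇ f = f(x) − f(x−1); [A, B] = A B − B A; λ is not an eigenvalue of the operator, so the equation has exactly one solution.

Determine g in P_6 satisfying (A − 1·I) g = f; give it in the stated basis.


the result is g(x) = -(2/3)x^6 - (7/2)x^5 - x

write g with unknown coordinates in the stated basis and equate coefficients in (A − 1·I) g = f
solving from the highest basis element down gives g = -(2/3)x^6 - (7/2)x^5 - x
check: A g = 0
so A g − 1·g = (2/3)x^6 + (7/2)x^5 + x = f ✓


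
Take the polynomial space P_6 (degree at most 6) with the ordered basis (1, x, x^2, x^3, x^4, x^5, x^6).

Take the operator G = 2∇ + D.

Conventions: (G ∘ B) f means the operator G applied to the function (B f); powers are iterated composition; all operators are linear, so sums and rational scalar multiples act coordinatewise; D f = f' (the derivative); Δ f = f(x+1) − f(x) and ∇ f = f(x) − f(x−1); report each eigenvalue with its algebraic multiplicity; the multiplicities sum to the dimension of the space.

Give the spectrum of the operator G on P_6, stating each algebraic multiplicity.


λ = 0 (multiplicity 7)

image of 1: 0
image of x: 3
image of x^2: 6x - 2
image of x^3: 9x^2 - 6x + 2
image of x^4: 12x^3 - 12x^2 + 8x - 2
image of x^5: 15x^4 - 20x^3 + 20x^2 - 10x + 2
image of x^6: 18x^5 - 30x^4 + 40x^3 - 30x^2 + 12x - 2
the matrix is upper triangular; its diagonal is (0, 0, 0, 0, 0, 0, 0)
for a triangular matrix the eigenvalues are the diagonal entries, with algebraic multiplicity their repetition count


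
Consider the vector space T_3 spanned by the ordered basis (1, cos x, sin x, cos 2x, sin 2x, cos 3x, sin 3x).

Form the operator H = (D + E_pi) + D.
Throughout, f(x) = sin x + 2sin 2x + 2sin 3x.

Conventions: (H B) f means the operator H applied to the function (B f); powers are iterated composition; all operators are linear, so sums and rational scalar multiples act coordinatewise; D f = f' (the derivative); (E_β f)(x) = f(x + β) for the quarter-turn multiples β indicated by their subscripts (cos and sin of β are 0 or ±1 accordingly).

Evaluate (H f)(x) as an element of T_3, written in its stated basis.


D f = cos x + 4cos 2x + 6cos 3x
E_pi f = -sin x + 2sin 2x - 2sin 3x
(D + E_pi) f = cos x - sin x + 4cos 2x + 2sin 2x + 6cos 3x - 2sin 3x
D f = cos x + 4cos 2x + 6cos 3x
((D + E_pi) + D) f = 2cos x - sin x + 8cos 2x + 2sin 2x + 12cos 3x - 2sin 3x

the image equals g(x) = 2cos x - sin x + 8cos 2x + 2sin 2x + 12cos 3x - 2sin 3x


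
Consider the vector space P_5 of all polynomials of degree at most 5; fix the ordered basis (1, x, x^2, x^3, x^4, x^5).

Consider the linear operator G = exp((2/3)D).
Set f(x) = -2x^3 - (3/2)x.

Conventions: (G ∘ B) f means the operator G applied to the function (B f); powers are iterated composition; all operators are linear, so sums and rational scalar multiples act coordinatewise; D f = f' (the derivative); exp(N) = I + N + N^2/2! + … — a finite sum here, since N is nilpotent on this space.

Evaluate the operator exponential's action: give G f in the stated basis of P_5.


the image equals g(x) = -2x^3 - 4x^2 - (25/6)x - 43/27

order-1 term: -4x^2 - 1
order-2 term: -(8/3)x
order-3 term: -16/27
the series for exp((2/3)D) f terminates at order 3
exp((2/3)D) f = -2x^3 - 4x^2 - (25/6)x - 43/27


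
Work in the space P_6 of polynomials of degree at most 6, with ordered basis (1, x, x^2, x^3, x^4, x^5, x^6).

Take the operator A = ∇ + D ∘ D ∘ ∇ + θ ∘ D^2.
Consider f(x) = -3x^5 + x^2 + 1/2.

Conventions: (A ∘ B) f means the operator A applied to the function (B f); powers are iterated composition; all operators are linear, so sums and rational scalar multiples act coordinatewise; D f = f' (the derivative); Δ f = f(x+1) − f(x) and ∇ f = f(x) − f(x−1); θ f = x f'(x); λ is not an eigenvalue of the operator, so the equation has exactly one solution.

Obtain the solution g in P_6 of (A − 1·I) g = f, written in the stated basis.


the image equals g(x) = 3x^5 + 15x^4 + 210x^3 + 1109x^2 + 3073x + 6603/2

write g with unknown coordinates in the stated basis and equate coefficients in (A − 1·I) g = f
solving from the highest basis element down gives g = 3x^5 + 15x^4 + 210x^3 + 1109x^2 + 3073x + 6603/2
check: A g = 15x^4 + 210x^3 + 1110x^2 + 3073x + 3302
so A g − 1·g = -3x^5 + x^2 + 1/2 = f ✓


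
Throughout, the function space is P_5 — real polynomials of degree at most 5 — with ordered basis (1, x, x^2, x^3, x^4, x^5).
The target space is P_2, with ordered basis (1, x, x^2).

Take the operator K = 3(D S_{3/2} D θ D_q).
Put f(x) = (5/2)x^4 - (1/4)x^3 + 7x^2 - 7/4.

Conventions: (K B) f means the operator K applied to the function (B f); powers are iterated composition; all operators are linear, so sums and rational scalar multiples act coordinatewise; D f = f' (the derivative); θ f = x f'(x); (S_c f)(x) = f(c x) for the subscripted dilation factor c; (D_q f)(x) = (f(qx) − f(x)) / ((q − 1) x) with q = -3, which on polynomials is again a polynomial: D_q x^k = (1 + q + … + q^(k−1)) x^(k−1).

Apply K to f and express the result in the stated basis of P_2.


D_q f = -50x^3 - (7/4)x^2 - 14x
θ D_q f = -150x^3 - (7/2)x^2 - 14x
D θ D_q f = -450x^2 - 7x - 14
S_{3/2} (D θ D_q) f = -(2025/2)x^2 - (21/2)x - 14
D S_{3/2} (D θ D_q) f = -2025x - 21/2
(3(D S_{3/2} D θ D_q)) f = -6075x - 63/2

the image equals g(x) = -6075x - 63/2
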